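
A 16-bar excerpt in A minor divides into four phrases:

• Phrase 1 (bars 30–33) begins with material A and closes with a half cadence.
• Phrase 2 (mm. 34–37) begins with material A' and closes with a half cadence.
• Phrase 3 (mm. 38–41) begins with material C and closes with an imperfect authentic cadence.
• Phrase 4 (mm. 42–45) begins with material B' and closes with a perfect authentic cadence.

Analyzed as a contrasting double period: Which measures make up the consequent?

measures 38–45

In a double period the four phrases pair into a large antecedent (phrases 1–2, ending half cadence) and a large consequent (phrases 3–4, ending perfect authentic cadence). The consequent spans mm. 38–45.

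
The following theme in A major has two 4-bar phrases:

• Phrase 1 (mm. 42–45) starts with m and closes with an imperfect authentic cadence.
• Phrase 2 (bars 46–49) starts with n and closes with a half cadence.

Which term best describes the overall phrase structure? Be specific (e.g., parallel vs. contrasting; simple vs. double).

The second phrase closes with a half cadence, which is not stronger than the first phrase's imperfect authentic cadence; without a weak→strong cadential pair there is no antecedent–consequent relationship, so this is a phrase group rather than a period.

phrase group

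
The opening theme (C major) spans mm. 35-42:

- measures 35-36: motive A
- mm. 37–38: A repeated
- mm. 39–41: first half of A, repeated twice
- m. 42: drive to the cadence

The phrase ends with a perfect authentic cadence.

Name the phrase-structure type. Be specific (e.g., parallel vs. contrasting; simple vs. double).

Basic idea (mm. 35-36) + its repetition (bars 37–38) form the presentation; fragmentation and cadence (measures 39–42) form the continuation — the 8-bar whole is a sentence.

sentence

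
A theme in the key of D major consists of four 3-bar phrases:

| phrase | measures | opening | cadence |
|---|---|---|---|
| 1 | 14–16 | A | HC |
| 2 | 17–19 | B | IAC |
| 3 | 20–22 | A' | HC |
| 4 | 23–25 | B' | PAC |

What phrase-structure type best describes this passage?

parallel double period

Four phrases in two halves: the first half (mm. 14-19) ends with an imperfect authentic cadence, the second (bars 20–25) with a perfect authentic cadence — a large antecedent–consequent pair, i.e. a double period.
Phrase 3 begins with the same material as phrase 1, making it parallel.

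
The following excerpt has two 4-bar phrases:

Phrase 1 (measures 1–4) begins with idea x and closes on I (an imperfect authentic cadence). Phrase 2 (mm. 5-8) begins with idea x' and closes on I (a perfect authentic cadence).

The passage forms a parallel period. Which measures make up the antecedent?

measures 1–4

The phrase ending with the weaker cadence (imperfect authentic cadence) is the antecedent; the one ending more conclusively (perfect authentic cadence) is the consequent. The antecedent is measures 1–4.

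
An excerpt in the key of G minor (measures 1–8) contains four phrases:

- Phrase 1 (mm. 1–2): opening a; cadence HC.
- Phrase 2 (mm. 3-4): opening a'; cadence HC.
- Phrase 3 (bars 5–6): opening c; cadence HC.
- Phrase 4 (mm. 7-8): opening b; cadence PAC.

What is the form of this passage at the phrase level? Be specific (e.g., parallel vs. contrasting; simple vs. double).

contrasting double period

Four phrases in two halves: the first half (bars 1–4) ends with a half cadence, the second (bars 5–8) with a perfect authentic cadence — a large antecedent–consequent pair, i.e. a double period.
Phrase 3 begins with different material from phrase 1, making it contrasting.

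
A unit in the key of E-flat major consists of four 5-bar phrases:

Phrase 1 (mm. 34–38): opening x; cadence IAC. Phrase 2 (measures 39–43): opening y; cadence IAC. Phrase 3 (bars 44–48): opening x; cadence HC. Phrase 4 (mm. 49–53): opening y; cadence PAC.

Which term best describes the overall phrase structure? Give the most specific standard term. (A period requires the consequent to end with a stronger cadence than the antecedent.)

Four phrases in two halves: the first half (mm. 34-43) ends with an imperfect authentic cadence, the second (mm. 44–53) with a perfect authentic cadence — a large antecedent–consequent pair, i.e. a double period.
Phrase 3 begins with the same material as phrase 1, making it parallel.

parallel double period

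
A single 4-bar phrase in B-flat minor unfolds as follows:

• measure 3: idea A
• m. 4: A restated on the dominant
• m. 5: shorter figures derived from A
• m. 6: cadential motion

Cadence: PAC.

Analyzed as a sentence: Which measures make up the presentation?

measures 3–4

The presentation of a sentence is the basic idea (bar 3) plus its repetition (measure 4); the presentation is therefore mm. 3–4.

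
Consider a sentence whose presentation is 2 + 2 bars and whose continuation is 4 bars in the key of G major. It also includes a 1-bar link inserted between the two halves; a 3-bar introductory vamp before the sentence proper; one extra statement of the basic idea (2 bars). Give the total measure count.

14 measures

Basic sentence: 2 + 2 + 4 = 8 bars.
8 (basic form) + 1 (link) + 3 (introduction) + 2 (extra statement) = 14.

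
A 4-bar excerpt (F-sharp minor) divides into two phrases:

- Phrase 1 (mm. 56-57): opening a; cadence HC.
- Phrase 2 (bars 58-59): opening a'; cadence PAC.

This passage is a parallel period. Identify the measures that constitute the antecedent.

The antecedent is the phrase ending with the weaker cadence (half cadence, phrase 1) and the consequent the one ending more conclusively (perfect authentic cadence, phrase 2); the antecedent is mm. 56–57.

measures 56–57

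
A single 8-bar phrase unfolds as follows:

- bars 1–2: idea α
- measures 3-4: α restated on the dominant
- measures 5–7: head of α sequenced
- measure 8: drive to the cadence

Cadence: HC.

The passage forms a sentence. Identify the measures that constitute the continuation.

measures 5–8

After the presentation (measures 1–4), the continuation covers the fragmentation through the cadence: measures 5-8.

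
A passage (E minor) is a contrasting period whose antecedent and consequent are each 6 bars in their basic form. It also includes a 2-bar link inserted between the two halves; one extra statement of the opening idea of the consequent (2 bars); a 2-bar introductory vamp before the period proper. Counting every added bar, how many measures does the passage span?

18 measures

Basic contrasting period: 6 + 6 = 12 bars.
12 (basic form) + 2 (link) + 2 (extra statement) + 2 (introduction) = 18.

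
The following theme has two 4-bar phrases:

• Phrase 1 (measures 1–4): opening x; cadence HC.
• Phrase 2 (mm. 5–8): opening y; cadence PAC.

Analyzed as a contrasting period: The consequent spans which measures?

The antecedent is the phrase ending with the weaker cadence (half cadence, phrase 1) and the consequent the one ending more conclusively (perfect authentic cadence, phrase 2); the consequent is bars 5–8.

measures 5–8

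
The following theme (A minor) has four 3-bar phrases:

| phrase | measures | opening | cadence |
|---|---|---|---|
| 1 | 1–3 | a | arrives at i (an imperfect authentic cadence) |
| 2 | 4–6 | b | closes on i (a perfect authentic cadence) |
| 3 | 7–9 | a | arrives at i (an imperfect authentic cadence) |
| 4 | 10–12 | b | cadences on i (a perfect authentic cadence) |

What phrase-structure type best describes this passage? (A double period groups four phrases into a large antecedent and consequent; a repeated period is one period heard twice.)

repeated period

The cadence pattern IAC–PAC–IAC–PAC is weak–strong twice, and phrases 3–4 restate phrases 1–2: a period heard twice, not a double period (which would end weakly at phrase 2).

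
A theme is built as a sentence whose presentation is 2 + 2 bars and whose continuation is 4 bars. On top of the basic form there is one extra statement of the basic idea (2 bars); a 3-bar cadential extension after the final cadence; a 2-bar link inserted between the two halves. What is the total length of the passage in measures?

15 measures

Basic sentence: 2 + 2 + 4 = 8 bars.
8 (basic form) + 2 (extra statement) + 3 (cadential extension) + 2 (link) = 15.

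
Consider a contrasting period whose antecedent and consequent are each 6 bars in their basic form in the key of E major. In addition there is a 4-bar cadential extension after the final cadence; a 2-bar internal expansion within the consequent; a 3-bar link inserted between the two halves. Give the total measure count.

Basic contrasting period: 6 + 6 = 12 bars.
12 (basic form) + 4 (cadential extension) + 2 (internal expansion) + 3 (link) = 21.

21 measures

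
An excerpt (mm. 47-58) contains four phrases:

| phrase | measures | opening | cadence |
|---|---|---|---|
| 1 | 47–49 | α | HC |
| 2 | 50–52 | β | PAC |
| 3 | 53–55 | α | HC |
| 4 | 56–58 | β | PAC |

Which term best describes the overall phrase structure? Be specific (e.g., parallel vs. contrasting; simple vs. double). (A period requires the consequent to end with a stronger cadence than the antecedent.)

The cadence pattern HC–PAC–HC–PAC is weak–strong twice, and phrases 3–4 restate phrases 1–2: a period heard twice, not a double period (which would end weakly at phrase 2).

repeated period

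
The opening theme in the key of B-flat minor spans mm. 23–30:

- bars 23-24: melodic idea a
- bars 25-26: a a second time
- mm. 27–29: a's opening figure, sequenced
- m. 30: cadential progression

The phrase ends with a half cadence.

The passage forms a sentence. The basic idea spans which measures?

The presentation of a sentence is the basic idea (measures 23–24) plus its repetition (measures 25–26); the basic idea is therefore mm. 23-24.

measures 23–24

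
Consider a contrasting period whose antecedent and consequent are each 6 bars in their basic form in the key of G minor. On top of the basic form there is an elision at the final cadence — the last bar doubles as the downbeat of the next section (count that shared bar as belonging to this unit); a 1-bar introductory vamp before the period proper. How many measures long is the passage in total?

13 measures

Basic contrasting period: 6 + 6 = 12 bars.
12 (basic form) + 1 (introduction) = 13.
The elision shares a bar with the next section but does not change this unit's count.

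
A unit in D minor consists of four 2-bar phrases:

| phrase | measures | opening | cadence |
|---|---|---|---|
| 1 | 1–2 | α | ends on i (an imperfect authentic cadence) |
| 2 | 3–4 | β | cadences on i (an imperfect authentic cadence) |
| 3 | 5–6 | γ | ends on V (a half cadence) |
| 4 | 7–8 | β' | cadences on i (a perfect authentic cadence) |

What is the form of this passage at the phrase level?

contrasting double period

Four phrases in two halves: the first half (bars 1–4) ends with an imperfect authentic cadence, the second (measures 5-8) with a perfect authentic cadence — a large antecedent–consequent pair, i.e. a double period.
Phrase 3 begins with different material from phrase 1, making it contrasting.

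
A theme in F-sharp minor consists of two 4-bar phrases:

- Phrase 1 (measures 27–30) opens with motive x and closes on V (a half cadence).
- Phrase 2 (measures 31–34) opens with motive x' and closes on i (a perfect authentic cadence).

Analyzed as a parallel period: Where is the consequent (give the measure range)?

measures 31–34

The antecedent is the phrase ending with the weaker cadence (half cadence, phrase 1) and the consequent the one ending more conclusively (perfect authentic cadence, phrase 2); the consequent is measures 31–34.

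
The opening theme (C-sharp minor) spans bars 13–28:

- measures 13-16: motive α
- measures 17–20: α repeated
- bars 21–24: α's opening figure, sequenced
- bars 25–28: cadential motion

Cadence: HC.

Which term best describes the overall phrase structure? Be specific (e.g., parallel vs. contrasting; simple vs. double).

Basic idea (bars 13–16) + its repetition (bars 17-20) form the presentation; fragmentation and cadence (mm. 21–28) form the continuation — the 16-bar whole is a sentence.

sentence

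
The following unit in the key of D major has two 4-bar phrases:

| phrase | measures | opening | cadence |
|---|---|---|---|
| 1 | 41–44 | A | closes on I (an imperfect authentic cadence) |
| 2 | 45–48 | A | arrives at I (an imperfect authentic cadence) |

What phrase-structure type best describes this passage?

Both phrases have the same opening (A) and the same cadence (imperfect authentic cadence): the second is a restatement, not a consequent, so this is a repeated phrase rather than a period.

repeated phrase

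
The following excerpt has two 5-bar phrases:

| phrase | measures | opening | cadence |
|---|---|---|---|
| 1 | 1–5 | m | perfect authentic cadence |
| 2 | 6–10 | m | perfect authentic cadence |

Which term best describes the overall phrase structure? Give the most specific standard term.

repeated phrase

Both phrases have the same opening (m) and the same cadence (perfect authentic cadence): the second is a restatement, not a consequent, so this is a repeated phrase rather than a period.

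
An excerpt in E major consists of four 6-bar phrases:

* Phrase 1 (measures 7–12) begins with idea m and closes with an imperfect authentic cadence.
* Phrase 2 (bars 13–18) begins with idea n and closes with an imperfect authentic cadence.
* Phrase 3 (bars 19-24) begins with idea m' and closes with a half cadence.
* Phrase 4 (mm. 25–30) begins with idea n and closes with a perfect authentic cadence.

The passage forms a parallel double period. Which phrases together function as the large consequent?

In a double period the first pair of phrases (ending imperfect authentic cadence) is the large antecedent and the second pair (ending perfect authentic cadence) is the large consequent; the consequent is phrases 3 and 4.

phrases 3 and 4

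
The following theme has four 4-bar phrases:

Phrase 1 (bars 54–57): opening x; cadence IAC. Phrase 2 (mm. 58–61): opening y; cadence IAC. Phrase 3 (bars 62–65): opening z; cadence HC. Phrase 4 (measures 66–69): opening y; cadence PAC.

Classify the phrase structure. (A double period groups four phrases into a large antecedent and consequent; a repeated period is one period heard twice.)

contrasting double period

Four phrases in two halves: the first half (mm. 54–61) ends with an imperfect authentic cadence, the second (measures 62–69) with a perfect authentic cadence — a large antecedent–consequent pair, i.e. a double period.
Phrase 3 begins with different material from phrase 1, making it contrasting.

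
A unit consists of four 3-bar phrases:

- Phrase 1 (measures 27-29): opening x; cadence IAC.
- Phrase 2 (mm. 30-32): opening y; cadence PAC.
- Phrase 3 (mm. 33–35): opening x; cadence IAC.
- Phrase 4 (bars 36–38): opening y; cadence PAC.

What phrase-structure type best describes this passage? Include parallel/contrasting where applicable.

The cadence pattern IAC–PAC–IAC–PAC is weak–strong twice, and phrases 3–4 restate phrases 1–2: a period heard twice, not a double period (which would end weakly at phrase 2).

repeated period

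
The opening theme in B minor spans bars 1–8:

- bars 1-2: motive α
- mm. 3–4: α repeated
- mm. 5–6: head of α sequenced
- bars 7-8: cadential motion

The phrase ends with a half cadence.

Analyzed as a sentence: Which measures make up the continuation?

After the presentation (bars 1–4), the continuation covers the fragmentation through the cadence: measures 5–8.

measures 5–8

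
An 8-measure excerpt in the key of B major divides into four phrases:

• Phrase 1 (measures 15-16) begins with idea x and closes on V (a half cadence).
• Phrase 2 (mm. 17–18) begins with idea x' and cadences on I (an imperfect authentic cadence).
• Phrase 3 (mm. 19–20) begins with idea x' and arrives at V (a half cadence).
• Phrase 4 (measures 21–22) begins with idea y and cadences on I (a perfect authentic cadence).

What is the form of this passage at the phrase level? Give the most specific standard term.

parallel double period

Four phrases in two halves: the first half (mm. 15–18) ends with an imperfect authentic cadence, the second (mm. 19-22) with a perfect authentic cadence — a large antecedent–consequent pair, i.e. a double period.
Phrase 3 begins with the same material as phrase 1, making it parallel.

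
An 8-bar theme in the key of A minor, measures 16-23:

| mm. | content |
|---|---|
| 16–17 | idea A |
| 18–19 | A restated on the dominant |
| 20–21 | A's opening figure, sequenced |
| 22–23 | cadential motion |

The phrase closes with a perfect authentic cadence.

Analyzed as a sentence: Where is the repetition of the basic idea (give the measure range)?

The presentation of a sentence is the basic idea (mm. 16–17) plus its repetition (measures 18-19); the repetition of the basic idea is therefore bars 18–19.

measures 18–19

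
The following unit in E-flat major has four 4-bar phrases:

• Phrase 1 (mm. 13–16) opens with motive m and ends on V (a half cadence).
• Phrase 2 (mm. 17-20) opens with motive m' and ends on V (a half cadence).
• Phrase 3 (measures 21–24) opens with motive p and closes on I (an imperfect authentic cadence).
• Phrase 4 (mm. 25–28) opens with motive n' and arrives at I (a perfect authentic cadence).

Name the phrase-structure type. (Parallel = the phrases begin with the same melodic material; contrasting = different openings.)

Four phrases in two halves: the first half (mm. 13–20) ends with a half cadence, the second (bars 21–28) with a perfect authentic cadence — a large antecedent–consequent pair, i.e. a double period.
Phrase 3 begins with different material from phrase 1, making it contrasting.

contrasting double period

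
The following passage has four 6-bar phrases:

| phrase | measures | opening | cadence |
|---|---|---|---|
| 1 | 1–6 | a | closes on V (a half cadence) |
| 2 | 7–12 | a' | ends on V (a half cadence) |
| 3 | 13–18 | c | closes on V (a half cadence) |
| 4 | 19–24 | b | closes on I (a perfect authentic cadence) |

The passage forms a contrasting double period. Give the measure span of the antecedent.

In a double period the first pair of phrases (ending half cadence) is the large antecedent and the second pair (ending perfect authentic cadence) is the large consequent; the antecedent is measures 1–12.

measures 1–12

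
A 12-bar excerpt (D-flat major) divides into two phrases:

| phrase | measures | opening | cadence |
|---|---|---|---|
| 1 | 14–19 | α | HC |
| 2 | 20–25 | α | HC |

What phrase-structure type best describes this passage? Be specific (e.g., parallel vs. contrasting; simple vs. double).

Both phrases have the same opening (α) and the same cadence (half cadence): the second is a restatement, not a consequent, so this is a repeated phrase rather than a period.

repeated phrase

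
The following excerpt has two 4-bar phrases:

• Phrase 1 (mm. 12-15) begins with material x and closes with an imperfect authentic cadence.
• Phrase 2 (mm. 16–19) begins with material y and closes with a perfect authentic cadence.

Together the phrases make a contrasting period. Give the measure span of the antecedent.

measures 12–15

The phrase ending with the weaker cadence (imperfect authentic cadence) is the antecedent; the one ending more conclusively (perfect authentic cadence) is the consequent. The antecedent is measures 12–15.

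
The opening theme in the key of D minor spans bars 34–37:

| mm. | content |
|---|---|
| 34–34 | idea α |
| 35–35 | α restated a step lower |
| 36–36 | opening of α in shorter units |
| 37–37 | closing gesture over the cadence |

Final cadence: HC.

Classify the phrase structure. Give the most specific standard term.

Basic idea (m. 34) + its repetition (m. 35) form the presentation; fragmentation and cadence (measures 36-37) form the continuation — the 4-bar whole is a sentence.

sentence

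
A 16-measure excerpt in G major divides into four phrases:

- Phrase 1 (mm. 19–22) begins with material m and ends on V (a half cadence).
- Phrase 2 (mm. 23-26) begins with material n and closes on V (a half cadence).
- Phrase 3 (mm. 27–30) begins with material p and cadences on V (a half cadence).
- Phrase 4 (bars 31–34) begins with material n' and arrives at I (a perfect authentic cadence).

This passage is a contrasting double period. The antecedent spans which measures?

In a double period the four phrases pair into a large antecedent (phrases 1–2, ending half cadence) and a large consequent (phrases 3–4, ending perfect authentic cadence). The antecedent spans measures 19–26.

measures 19–26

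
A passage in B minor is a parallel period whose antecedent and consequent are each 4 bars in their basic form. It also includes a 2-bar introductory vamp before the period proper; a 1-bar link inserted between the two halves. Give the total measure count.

11 measures

Basic parallel period: 4 + 4 = 8 bars.
8 (basic form) + 2 (introduction) + 1 (link) = 11.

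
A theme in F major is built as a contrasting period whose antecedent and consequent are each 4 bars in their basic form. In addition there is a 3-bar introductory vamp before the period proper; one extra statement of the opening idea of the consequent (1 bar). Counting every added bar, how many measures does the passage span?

Basic contrasting period: 4 + 4 = 8 bars.
8 (basic form) + 3 (introduction) + 1 (extra statement) = 12.

12 measures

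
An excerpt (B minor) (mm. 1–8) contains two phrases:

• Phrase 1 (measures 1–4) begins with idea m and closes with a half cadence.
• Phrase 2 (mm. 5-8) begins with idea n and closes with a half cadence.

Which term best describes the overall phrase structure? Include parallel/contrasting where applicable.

The second phrase closes with a half cadence, which is not stronger than the first phrase's half cadence; without a weak→strong cadential pair there is no antecedent–consequent relationship, so this is a phrase group rather than a period.

phrase group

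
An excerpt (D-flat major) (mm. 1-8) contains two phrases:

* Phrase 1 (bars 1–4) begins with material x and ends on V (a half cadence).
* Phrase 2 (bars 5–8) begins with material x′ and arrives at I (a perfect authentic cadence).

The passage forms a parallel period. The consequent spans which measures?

measures 5–8

The antecedent is the phrase ending with the weaker cadence (half cadence, phrase 1) and the consequent the one ending more conclusively (perfect authentic cadence, phrase 2); the consequent is measures 5–8.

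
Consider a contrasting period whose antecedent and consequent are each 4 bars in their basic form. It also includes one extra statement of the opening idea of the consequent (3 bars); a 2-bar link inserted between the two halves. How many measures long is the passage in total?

13 measures

Basic contrasting period: 4 + 4 = 8 bars.
8 (basic form) + 3 (extra statement) + 2 (link) = 13.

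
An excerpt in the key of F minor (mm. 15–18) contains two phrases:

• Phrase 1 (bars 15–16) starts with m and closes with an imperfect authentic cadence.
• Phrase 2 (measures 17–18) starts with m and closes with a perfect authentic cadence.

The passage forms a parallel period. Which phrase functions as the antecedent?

phrase 1

The phrase ending with the weaker cadence (imperfect authentic cadence) is the antecedent; the one ending more conclusively (perfect authentic cadence) is the consequent. The antecedent is phrase 1.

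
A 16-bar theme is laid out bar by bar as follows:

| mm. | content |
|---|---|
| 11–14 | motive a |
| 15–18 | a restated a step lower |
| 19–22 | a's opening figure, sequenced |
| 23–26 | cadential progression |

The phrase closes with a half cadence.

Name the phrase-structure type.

sentence

Basic idea (mm. 11–14) + its repetition (mm. 15-18) form the presentation; fragmentation and cadence (measures 19–26) form the continuation — the 16-bar whole is a sentence.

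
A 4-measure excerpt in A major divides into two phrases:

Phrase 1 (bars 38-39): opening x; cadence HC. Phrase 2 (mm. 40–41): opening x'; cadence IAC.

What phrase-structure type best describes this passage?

parallel period

Phrase 1 ends with a half cadence (weaker) and phrase 2 with an imperfect authentic cadence (stronger): antecedent + consequent = a period.
The two phrases open with the same material (x / x'), so the period is parallel.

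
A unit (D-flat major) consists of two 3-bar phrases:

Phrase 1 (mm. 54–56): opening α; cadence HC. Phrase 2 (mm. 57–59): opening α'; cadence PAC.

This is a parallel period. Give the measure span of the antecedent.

measures 54–56

The phrase ending with the weaker cadence (half cadence) is the antecedent; the one ending more conclusively (perfect authentic cadence) is the consequent. The antecedent is measures 54–56.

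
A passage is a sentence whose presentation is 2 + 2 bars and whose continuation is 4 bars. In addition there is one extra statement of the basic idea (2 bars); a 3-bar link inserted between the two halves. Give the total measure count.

Basic sentence: 2 + 2 + 4 = 8 bars.
8 (basic form) + 2 (extra statement) + 3 (link) = 13.

13 measures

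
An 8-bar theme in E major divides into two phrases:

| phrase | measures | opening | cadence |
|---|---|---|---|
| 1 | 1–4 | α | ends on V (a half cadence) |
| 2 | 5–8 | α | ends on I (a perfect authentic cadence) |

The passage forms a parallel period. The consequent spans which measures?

The antecedent is the phrase ending with the weaker cadence (half cadence, phrase 1) and the consequent the one ending more conclusively (perfect authentic cadence, phrase 2); the consequent is bars 5–8.

measures 5–8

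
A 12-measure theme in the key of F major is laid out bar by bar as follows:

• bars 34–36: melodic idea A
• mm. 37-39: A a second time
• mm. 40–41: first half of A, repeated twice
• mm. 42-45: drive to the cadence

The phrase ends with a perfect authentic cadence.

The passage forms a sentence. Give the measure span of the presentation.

The presentation of a sentence is the basic idea (mm. 34–36) plus its repetition (mm. 37-39); the presentation is therefore bars 34-39.

measures 34–39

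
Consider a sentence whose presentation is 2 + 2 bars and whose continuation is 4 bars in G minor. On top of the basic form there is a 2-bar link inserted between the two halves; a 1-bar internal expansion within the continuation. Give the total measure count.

11 measures

Basic sentence: 2 + 2 + 4 = 8 bars.
8 (basic form) + 2 (link) + 1 (internal expansion) = 11.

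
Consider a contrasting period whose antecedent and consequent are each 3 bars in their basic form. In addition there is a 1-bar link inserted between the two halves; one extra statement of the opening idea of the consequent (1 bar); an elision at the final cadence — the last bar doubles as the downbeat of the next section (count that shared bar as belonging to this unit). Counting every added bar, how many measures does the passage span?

8 measures

Basic contrasting period: 3 + 3 = 6 bars.
6 (basic form) + 1 (link) + 1 (extra statement) = 8.
The elision shares a bar with the next section but does not change this unit's count.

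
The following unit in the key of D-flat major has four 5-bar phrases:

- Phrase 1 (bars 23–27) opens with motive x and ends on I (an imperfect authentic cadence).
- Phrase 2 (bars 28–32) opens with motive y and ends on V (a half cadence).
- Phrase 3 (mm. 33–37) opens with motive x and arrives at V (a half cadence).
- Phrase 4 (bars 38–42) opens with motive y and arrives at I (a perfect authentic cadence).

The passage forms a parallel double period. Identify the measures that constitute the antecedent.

measures 23–32

In a double period the four phrases pair into a large antecedent (phrases 1–2, ending half cadence) and a large consequent (phrases 3–4, ending perfect authentic cadence). The antecedent spans mm. 23–32.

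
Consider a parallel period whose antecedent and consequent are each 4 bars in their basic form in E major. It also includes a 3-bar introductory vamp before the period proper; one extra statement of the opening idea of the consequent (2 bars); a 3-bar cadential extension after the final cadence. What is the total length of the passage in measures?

16 measures

Basic parallel period: 4 + 4 = 8 bars.
8 (basic form) + 3 (introduction) + 2 (extra statement) + 3 (cadential extension) = 16.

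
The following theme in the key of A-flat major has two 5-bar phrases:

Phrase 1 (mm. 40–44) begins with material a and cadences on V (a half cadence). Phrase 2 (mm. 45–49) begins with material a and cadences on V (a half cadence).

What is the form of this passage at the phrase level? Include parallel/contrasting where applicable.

Both phrases have the same opening (a) and the same cadence (half cadence): the second is a restatement, not a consequent, so this is a repeated phrase rather than a period.

repeated phrase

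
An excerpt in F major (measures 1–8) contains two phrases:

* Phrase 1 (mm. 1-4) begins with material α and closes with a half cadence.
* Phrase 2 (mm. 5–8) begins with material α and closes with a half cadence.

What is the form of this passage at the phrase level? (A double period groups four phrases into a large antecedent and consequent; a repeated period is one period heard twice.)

repeated phrase

Both phrases have the same opening (α) and the same cadence (half cadence): the second is a restatement, not a consequent, so this is a repeated phrase rather than a period.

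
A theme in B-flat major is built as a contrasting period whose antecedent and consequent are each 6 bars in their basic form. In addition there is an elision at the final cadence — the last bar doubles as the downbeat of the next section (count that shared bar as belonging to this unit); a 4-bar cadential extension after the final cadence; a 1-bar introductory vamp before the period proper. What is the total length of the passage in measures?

17 measures

Basic contrasting period: 6 + 6 = 12 bars.
12 (basic form) + 4 (cadential extension) + 1 (introduction) = 17.
The elision shares a bar with the next section but does not change this unit's count.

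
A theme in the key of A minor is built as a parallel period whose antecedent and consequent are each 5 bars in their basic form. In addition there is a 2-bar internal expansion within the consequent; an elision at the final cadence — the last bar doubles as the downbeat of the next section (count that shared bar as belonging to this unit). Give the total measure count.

12 measures

Basic parallel period: 5 + 5 = 10 bars.
10 (basic form) + 2 (internal expansion) = 12.
The elision shares a bar with the next section but does not change this unit's count.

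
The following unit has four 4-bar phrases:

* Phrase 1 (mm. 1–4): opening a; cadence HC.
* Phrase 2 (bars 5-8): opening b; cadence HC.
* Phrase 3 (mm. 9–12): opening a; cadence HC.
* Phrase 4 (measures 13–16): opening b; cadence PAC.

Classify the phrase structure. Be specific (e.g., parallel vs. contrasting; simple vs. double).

parallel double period

Four phrases in two halves: the first half (bars 1–8) ends with a half cadence, the second (mm. 9-16) with a perfect authentic cadence — a large antecedent–consequent pair, i.e. a double period.
Phrase 3 begins with the same material as phrase 1, making it parallel.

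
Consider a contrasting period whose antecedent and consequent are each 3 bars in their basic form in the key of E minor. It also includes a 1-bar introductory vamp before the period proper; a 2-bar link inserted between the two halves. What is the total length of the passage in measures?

Basic contrasting period: 3 + 3 = 6 bars.
6 (basic form) + 1 (introduction) + 2 (link) = 9.

9 measures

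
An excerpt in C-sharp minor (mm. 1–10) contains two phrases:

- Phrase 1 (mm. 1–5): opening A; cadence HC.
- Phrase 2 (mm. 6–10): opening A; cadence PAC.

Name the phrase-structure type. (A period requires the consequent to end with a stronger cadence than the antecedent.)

Phrase 1 ends with a half cadence (weaker) and phrase 2 with a perfect authentic cadence (stronger): antecedent + consequent = a period.
The two phrases open with the same material (A / A), so the period is parallel.

parallel period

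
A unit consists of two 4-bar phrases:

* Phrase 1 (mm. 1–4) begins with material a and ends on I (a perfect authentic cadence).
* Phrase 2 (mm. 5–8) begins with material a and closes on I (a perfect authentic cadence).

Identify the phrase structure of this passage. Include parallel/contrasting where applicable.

repeated phrase

Both phrases have the same opening (a) and the same cadence (perfect authentic cadence): the second is a restatement, not a consequent, so this is a repeated phrase rather than a period.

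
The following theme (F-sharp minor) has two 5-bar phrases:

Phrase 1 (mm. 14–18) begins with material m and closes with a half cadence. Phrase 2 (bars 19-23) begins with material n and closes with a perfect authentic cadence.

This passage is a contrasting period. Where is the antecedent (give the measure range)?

measures 14–18

The antecedent is the phrase ending with the weaker cadence (half cadence, phrase 1) and the consequent the one ending more conclusively (perfect authentic cadence, phrase 2); the antecedent is mm. 14–18.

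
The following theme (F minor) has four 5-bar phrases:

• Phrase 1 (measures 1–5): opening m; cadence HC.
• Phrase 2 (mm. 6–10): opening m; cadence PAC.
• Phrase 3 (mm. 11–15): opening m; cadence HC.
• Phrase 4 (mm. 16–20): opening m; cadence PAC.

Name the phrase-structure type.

The cadence pattern HC–PAC–HC–PAC is weak–strong twice, and phrases 3–4 restate phrases 1–2: a period heard twice, not a double period (which would end weakly at phrase 2).

repeated period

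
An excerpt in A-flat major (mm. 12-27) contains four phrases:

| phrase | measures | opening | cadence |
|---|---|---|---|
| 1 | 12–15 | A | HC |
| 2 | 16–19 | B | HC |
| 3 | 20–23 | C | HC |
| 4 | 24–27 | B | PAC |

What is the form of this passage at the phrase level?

contrasting double period

Four phrases in two halves: the first half (mm. 12–19) ends with a half cadence, the second (mm. 20-27) with a perfect authentic cadence — a large antecedent–consequent pair, i.e. a double period.
Phrase 3 begins with different material from phrase 1, making it contrasting.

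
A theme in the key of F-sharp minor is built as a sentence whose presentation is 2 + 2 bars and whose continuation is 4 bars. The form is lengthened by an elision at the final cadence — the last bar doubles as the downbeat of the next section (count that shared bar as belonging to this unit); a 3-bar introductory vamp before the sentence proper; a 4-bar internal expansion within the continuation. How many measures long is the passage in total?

15 measures

Basic sentence: 2 + 2 + 4 = 8 bars.
8 (basic form) + 3 (introduction) + 4 (internal expansion) = 15.
The elision shares a bar with the next section but does not change this unit's count.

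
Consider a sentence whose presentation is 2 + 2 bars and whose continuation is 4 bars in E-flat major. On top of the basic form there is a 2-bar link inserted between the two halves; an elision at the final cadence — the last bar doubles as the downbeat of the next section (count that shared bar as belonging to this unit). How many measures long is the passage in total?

Basic sentence: 2 + 2 + 4 = 8 bars.
8 (basic form) + 2 (link) = 10.
The elision shares a bar with the next section but does not change this unit's count.

10 measures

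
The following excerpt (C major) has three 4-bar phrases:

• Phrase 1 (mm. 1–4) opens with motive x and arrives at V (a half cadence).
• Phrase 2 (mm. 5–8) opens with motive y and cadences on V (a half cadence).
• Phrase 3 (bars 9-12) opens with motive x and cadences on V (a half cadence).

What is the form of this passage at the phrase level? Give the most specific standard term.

phrase group

The final phrase closes with a half cadence, which is not stronger than the preceding half cadence; the 3 phrases lack an overall antecedent–consequent design and so form a phrase group.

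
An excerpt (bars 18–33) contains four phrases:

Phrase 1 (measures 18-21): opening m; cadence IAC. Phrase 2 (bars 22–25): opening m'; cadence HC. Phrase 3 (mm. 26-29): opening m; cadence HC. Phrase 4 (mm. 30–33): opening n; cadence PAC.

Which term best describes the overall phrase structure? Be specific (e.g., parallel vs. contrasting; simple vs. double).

parallel double period

Four phrases in two halves: the first half (mm. 18–25) ends with a half cadence, the second (measures 26-33) with a perfect authentic cadence — a large antecedent–consequent pair, i.e. a double period.
Phrase 3 begins with the same material as phrase 1, making it parallel.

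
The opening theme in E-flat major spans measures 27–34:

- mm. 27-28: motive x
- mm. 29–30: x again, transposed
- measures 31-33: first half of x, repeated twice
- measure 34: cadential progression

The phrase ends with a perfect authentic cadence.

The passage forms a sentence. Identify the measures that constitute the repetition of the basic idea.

The presentation of a sentence is the basic idea (mm. 27-28) plus its repetition (measures 29–30); the repetition of the basic idea is therefore mm. 29–30.

measures 29–30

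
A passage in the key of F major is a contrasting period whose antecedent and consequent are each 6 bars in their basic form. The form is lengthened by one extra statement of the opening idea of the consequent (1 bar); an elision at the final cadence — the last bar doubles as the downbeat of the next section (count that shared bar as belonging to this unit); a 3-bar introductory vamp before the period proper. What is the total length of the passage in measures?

16 measures

Basic contrasting period: 6 + 6 = 12 bars.
12 (basic form) + 1 (extra statement) + 3 (introduction) = 16.
The elision shares a bar with the next section but does not change this unit's count.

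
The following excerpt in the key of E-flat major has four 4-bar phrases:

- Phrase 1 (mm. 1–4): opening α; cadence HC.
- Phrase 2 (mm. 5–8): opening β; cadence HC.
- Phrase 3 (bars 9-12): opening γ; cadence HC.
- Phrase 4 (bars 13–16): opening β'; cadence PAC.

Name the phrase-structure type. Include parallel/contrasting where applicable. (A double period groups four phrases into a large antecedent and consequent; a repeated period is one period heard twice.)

Four phrases in two halves: the first half (mm. 1–8) ends with a half cadence, the second (mm. 9–16) with a perfect authentic cadence — a large antecedent–consequent pair, i.e. a double period.
Phrase 3 begins with different material from phrase 1, making it contrasting.

contrasting double period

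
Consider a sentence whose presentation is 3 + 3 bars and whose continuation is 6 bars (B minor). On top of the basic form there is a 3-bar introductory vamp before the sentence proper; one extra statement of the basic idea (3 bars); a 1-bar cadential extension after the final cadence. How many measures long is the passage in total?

19 measures

Basic sentence: 3 + 3 + 6 = 12 bars.
12 (basic form) + 3 (introduction) + 3 (extra statement) + 1 (cadential extension) = 19.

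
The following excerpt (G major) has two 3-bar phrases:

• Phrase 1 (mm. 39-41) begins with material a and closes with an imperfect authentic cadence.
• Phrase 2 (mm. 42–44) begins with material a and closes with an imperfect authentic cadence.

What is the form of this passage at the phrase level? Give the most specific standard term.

Both phrases have the same opening (a) and the same cadence (imperfect authentic cadence): the second is a restatement, not a consequent, so this is a repeated phrase rather than a period.

repeated phrase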